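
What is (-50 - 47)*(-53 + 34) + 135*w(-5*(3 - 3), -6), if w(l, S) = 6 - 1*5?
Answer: 1978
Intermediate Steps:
w(l, S) = 1 (w(l, S) = 6 - 5 = 1)
(-50 - 47)*(-53 + 34) + 135*w(-5*(3 - 3), -6) = (-50 - 47)*(-53 + 34) + 135*1 = -97*(-19) + 135 = 1843 + 135 = 1978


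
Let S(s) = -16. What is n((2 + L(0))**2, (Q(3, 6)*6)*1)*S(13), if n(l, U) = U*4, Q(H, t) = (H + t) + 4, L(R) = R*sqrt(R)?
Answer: -4992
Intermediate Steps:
L(R) = R**(3/2)
Q(H, t) = 4 + H + t
n(l, U) = 4*U
n((2 + L(0))**2, (Q(3, 6)*6)*1)*S(13) = (4*(((4 + 3 + 6)*6)*1))*(-16) = (4*((13*6)*1))*(-16) = (4*(78*1))*(-16) = (4*78)*(-16) = 312*(-16) = -4992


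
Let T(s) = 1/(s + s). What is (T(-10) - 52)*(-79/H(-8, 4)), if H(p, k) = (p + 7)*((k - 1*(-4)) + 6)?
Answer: -82239/280 ≈ -293.71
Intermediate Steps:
T(s) = 1/(2*s)
H(p, k) = (7 + p)*(10 + k) (H(p, k) = (7 + p)*((k + 4) + 6) = (7 + p)*((4 + k) + 6) = (7 + p)*(10 + k))
(T(-10) - 52)*(-79/H(-8, 4)) = ((1/2)/(-10) - 52)*(-79/(70 + 7*4 + 10*(-8) + 4*(-8))) = ((1/2)*(-1/10) - 52)*(-79/(70 + 28 - 80 - 32)) = (-1/20 - 52)*(-79/(-14)) = -(-82239)*(-1)/(20*14) = -1041/20*79/14 = -82239/280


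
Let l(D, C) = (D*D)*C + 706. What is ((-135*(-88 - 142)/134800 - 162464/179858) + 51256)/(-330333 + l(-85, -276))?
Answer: -12426781465941/563384320752568 ≈ -0.022057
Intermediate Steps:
l(D, C) = 706 + C*D² (l(D, C) = D²*C + 706 = C*D² + 706 = 706 + C*D²)
((-135*(-88 - 142)/134800 - 162464/179858) + 51256)/(-330333 + l(-85, -276)) = ((-135*(-88 - 142)/134800 - 162464/179858) + 51256)/(-330333 + (706 - 276*(-85)²)) = ((-135*(-230)*(1/134800) - 162464*1/179858) + 51256)/(-330333 + (706 - 276*7225)) = ((31050*(1/134800) - 81232/89929) + 51256)/(-330333 + (706 - 1994100)) = ((621/2696 - 81232/89929) + 51256)/(-330333 - 1993394) = (-163155563/242448584 + 51256)/(-2323727) = (12426781465941/242448584)*(-1/2323727) = -12426781465941/563384320752568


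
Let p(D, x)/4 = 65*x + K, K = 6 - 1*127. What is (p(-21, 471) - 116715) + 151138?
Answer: 156399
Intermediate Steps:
K = -121 (K = 6 - 127 = -121)
p(D, x) = -484 + 260*x (p(D, x) = 4*(65*x - 121) = 4*(-121 + 65*x) = -484 + 260*x)
(p(-21, 471) - 116715) + 151138 = ((-484 + 260*471) - 116715) + 151138 = ((-484 + 122460) - 116715) + 151138 = (121976 - 116715) + 151138 = 5261 + 151138 = 156399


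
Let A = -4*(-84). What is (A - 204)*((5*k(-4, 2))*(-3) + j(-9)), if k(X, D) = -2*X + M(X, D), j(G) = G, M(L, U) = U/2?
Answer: -19008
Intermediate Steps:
M(L, U) = U/2 (M(L, U) = U*(½) = U/2)
k(X, D) = D/2 - 2*X (k(X, D) = -2*X + D/2 = D/2 - 2*X)
A = 336
(A - 204)*((5*k(-4, 2))*(-3) + j(-9)) = (336 - 204)*((5*((½)*2 - 2*(-4)))*(-3) - 9) = 132*((5*(1 + 8))*(-3) - 9) = 132*((5*9)*(-3) - 9) = 132*(45*(-3) - 9) = 132*(-135 - 9) = 132*(-144) = -19008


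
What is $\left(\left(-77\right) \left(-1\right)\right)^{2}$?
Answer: $5929$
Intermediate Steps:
$\left(\left(-77\right) \left(-1\right)\right)^{2} = 77^{2} = 5929$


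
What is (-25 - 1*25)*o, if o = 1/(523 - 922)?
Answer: 50/399 ≈ 0.12531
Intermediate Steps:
o = -1/399 (o = 1/(-399) = -1/399 ≈ -0.0025063)
(-25 - 1*25)*o = (-25 - 1*25)*(-1/399) = (-25 - 25)*(-1/399) = -50*(-1/399) = 50/399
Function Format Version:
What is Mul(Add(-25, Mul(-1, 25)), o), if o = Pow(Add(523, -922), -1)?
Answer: Rational(50, 399) ≈ 0.12531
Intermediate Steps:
o = Rational(-1, 399) (o = Pow(-399, -1) = Rational(-1, 399) ≈ -0.0025063)
Mul(Add(-25, Mul(-1, 25)), o) = Mul(Add(-25, Mul(-1, 25)), Rational(-1, 399)) = Mul(Add(-25, -25), Rational(-1, 399)) = Mul(-50, Rational(-1, 399)) = Rational(50, 399)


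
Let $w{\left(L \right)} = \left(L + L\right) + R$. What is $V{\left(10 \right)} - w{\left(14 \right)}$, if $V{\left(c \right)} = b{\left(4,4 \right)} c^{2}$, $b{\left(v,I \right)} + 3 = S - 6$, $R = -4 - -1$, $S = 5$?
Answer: $-425$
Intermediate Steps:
$R = -3$ ($R = -4 + 1 = -3$)
$b{\left(v,I \right)} = -4$ ($b{\left(v,I \right)} = -3 + \left(5 - 6\right) = -3 - 1 = -4$)
$w{\left(L \right)} = -3 + 2 L$ ($w{\left(L \right)} = \left(L + L\right) - 3 = 2 L - 3 = -3 + 2 L$)
$V{\left(c \right)} = - 4 c^{2}$
$V{\left(10 \right)} - w{\left(14 \right)} = - 4 \cdot 10^{2} - \left(-3 + 2 \cdot 14\right) = \left(-4\right) 100 - \left(-3 + 28\right) = -400 - 25 = -425$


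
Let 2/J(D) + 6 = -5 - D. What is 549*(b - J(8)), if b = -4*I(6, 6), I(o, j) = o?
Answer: -249246/19 ≈ -13118.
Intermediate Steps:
J(D) = 2/(-11 - D) (J(D) = 2/(-6 + (-5 - D)) = 2/(-11 - D))
b = -24 (b = -4*6 = -24)
549*(b - J(8)) = 549*(-24 - (-2)/(11 + 8)) = 549*(-24 - (-2)/19) = 549*(-24 - 1*(-2/19)) = 549*(-24 + 2/19) = 549*(-454/19) = -249246/19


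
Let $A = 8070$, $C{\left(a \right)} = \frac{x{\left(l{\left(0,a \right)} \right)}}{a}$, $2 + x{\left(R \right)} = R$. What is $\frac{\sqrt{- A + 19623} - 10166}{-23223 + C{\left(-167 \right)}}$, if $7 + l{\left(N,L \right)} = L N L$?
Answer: $\frac{848861}{1939116} - \frac{167 \sqrt{11553}}{3878232} \approx 0.43313$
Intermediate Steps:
$l{\left(N,L \right)} = -7 + N L^{2}$ ($l{\left(N,L \right)} = -7 + L N L = -7 + N L^{2}$)
$x{\left(R \right)} = -2 + R$
$C{\left(a \right)} = - \frac{9}{a}$ ($C{\left(a \right)} = \frac{-2 - \left(7 + 0 a^{2}\right)}{a} = \frac{-2 + \left(-7 + 0\right)}{a} = \frac{-2 - 7}{a} = - \frac{9}{a}$)
$\frac{\sqrt{- A + 19623} - 10166}{-23223 + C{\left(-167 \right)}} = \frac{\sqrt{\left(-1\right) 8070 + 19623} - 10166}{-23223 - \frac{9}{-167}} = \frac{\sqrt{-8070 + 19623} - 10166}{-23223 - - \frac{9}{167}} = \frac{\sqrt{11553} - 10166}{-23223 + \frac{9}{167}} = \frac{-10166 + \sqrt{11553}}{- \frac{3878232}{167}} = \left(-10166 + \sqrt{11553}\right) \left(- \frac{167}{3878232}\right) = \frac{848861}{1939116} - \frac{167 \sqrt{11553}}{3878232}$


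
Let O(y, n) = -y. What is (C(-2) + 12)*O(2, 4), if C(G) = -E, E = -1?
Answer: -26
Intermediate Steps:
C(G) = 1 (C(G) = -1*(-1) = 1)
(C(-2) + 12)*O(2, 4) = (1 + 12)*(-1*2) = 13*(-2) = -26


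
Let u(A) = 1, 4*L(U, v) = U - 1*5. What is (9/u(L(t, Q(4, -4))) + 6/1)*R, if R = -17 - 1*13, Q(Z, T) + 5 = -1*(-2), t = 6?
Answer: -450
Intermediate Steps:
Q(Z, T) = -3 (Q(Z, T) = -5 - 1*(-2) = -5 + 2 = -3)
L(U, v) = -5/4 + U/4 (L(U, v) = (U - 1*5)/4 = (U - 5)/4 = (-5 + U)/4 = -5/4 + U/4)
R = -30 (R = -17 - 13 = -30)
(9/u(L(t, Q(4, -4))) + 6/1)*R = (9/1 + 6/1)*(-30) = (9*1 + 6*1)*(-30) = (9 + 6)*(-30) = 15*(-30) = -450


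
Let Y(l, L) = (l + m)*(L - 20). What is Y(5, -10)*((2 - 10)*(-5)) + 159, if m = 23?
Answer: -33441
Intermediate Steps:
Y(l, L) = (-20 + L)*(23 + l) (Y(l, L) = (l + 23)*(L - 20) = (23 + l)*(-20 + L) = (-20 + L)*(23 + l))
Y(5, -10)*((2 - 10)*(-5)) + 159 = (-460 - 20*5 + 23*(-10) - 10*5)*((2 - 10)*(-5)) + 159 = (-460 - 100 - 230 - 50)*(-8*(-5)) + 159 = -840*40 + 159 = -33600 + 159 = -33441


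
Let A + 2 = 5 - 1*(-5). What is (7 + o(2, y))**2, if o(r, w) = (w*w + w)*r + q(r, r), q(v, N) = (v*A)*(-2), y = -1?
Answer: 625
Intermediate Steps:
A = 8 (A = -2 + (5 - 1*(-5)) = -2 + (5 + 5) = -2 + 10 = 8)
q(v, N) = -16*v (q(v, N) = (v*8)*(-2) = (8*v)*(-2) = -16*v)
o(r, w) = -16*r + r*(w + w**2) (o(r, w) = (w*w + w)*r - 16*r = (w**2 + w)*r - 16*r = (w + w**2)*r - 16*r = r*(w + w**2) - 16*r = -16*r + r*(w + w**2))
(7 + o(2, y))**2 = (7 + 2*(-16 - 1 + (-1)**2))**2 = (7 + 2*(-16 - 1 + 1))**2 = (7 + 2*(-16))**2 = (7 - 32)**2 = (-25)**2 = 625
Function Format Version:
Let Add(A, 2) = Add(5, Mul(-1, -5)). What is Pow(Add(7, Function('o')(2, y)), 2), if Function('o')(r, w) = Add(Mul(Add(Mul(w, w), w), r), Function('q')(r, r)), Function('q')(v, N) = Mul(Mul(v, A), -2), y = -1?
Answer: 625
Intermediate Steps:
A = 8 (A = Add(-2, Add(5, Mul(-1, -5))) = Add(-2, Add(5, 5)) = Add(-2, 10) = 8)
Function('q')(v, N) = Mul(-16, v) (Function('q')(v, N) = Mul(Mul(v, 8), -2) = Mul(Mul(8, v), -2) = Mul(-16, v))
Function('o')(r, w) = Add(Mul(-16, r), Mul(r, Add(w, Pow(w, 2)))) (Function('o')(r, w) = Add(Mul(Add(Mul(w, w), w), r), Mul(-16, r)) = Add(Mul(Add(Pow(w, 2), w), r), Mul(-16, r)) = Add(Mul(Add(w, Pow(w, 2)), r), Mul(-16, r)) = Add(Mul(r, Add(w, Pow(w, 2))), Mul(-16, r)) = Add(Mul(-16, r), Mul(r, Add(w, Pow(w, 2)))))
Pow(Add(7, Function('o')(2, y)), 2) = Pow(Add(7, Mul(2, Add(-16, -1, Pow(-1, 2)))), 2) = Pow(Add(7, Mul(2, Add(-16, -1, 1))), 2) = Pow(Add(7, Mul(2, -16)), 2) = Pow(Add(7, -32), 2) = Pow(-25, 2) = 625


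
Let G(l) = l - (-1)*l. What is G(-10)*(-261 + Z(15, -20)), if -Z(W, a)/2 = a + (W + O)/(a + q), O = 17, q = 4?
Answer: 4340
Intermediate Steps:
G(l) = 2*l (G(l) = l + l = 2*l)
Z(W, a) = -2*a - 2*(17 + W)/(4 + a) (Z(W, a) = -2*(a + (W + 17)/(a + 4)) = -2*(a + (17 + W)/(4 + a)) = -2*a - 2*(17 + W)/(4 + a))
G(-10)*(-261 + Z(15, -20)) = (2*(-10))*(-261 + 2*(-17 - 1*15 - 1*(-20)² - 4*(-20))/(4 - 20)) = -20*(-261 + 2*(-17 - 15 - 1*400 + 80)/(-16)) = -20*(-261 + 2*(-1/16)*(-17 - 15 - 400 + 80)) = -20*(-261 + 2*(-1/16)*(-352)) = -20*(-261 + 44) = -20*(-217) = 4340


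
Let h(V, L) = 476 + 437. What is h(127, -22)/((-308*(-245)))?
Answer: 83/6860 ≈ 0.012099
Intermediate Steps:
h(V, L) = 913
h(127, -22)/((-308*(-245))) = 913/((-308*(-245))) = 913/75460 = 913*(1/75460) = 83/6860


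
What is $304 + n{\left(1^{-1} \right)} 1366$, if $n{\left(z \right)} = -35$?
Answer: $-47506$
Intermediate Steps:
$304 + n{\left(1^{-1} \right)} 1366 = 304 - 47810 = -47506$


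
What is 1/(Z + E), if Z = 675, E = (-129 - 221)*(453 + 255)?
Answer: -1/247125 ≈ -4.0465e-6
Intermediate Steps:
E = -247800 (E = -350*708 = -247800)
1/(Z + E) = 1/(675 - 247800) = 1/(-247125) = -1/247125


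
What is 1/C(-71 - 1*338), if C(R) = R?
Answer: -1/409 ≈ -0.0024450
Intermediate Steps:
1/C(-71 - 1*338) = 1/(-71 - 1*338) = 1/(-71 - 338) = 1/(-409) = -1/409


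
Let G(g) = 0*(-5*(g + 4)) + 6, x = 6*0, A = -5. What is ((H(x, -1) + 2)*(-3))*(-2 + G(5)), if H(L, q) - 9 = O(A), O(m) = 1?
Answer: -144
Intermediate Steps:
x = 0
H(L, q) = 10 (H(L, q) = 9 + 1 = 10)
G(g) = 6 (G(g) = 0*(-5*(4 + g)) + 6 = 0*(-20 - 5*g) + 6 = 0 + 6 = 6)
((H(x, -1) + 2)*(-3))*(-2 + G(5)) = ((10 + 2)*(-3))*(-2 + 6) = (12*(-3))*4 = -36*4 = -144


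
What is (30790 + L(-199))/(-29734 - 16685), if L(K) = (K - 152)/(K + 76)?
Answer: -1262507/1903179 ≈ -0.66337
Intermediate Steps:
L(K) = (-152 + K)/(76 + K)
(30790 + L(-199))/(-29734 - 16685) = (30790 + (-152 - 199)/(76 - 199))/(-29734 - 16685) = (30790 - 351/(-123))/(-46419) = (30790 - 1/123*(-351))*(-1/46419) = (30790 + 117/41)*(-1/46419) = (1262507/41)*(-1/46419) = -1262507/1903179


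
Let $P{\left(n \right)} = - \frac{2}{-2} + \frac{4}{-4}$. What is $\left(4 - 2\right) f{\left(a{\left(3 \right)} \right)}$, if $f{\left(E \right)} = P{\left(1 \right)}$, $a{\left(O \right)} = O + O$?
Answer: $0$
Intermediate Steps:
$a{\left(O \right)} = 2 O$
$P{\left(n \right)} = 0$ ($P{\left(n \right)} = \left(-2\right) \left(- \frac{1}{2}\right) + 4 \left(- \frac{1}{4}\right) = 1 - 1 = 0$)
$f{\left(E \right)} = 0$
$\left(4 - 2\right) f{\left(a{\left(3 \right)} \right)} = \left(4 - 2\right) 0 = 2 \cdot 0 = 0$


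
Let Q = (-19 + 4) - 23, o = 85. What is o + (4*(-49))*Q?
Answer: 7533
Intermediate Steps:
Q = -38 (Q = -15 - 23 = -38)
o + (4*(-49))*Q = 85 + (4*(-49))*(-38) = 85 - 196*(-38) = 85 + 7448 = 7533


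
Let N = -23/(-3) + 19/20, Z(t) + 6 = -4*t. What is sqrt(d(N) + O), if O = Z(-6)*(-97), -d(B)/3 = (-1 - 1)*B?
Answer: I*sqrt(169430)/10 ≈ 41.162*I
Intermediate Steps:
Z(t) = -6 - 4*t
N = 517/60 (N = -23*(-1/3) + 19*(1/20) = 23/3 + 19/20 = 517/60 ≈ 8.6167)
d(B) = 6*B (d(B) = -3*(-1 - 1)*B = -(-6)*B = 6*B)
O = -1746 (O = (-6 - 4*(-6))*(-97) = (-6 + 24)*(-97) = 18*(-97) = -1746)
sqrt(d(N) + O) = sqrt(6*(517/60) - 1746) = sqrt(517/10 - 1746) = sqrt(-16943/10) = I*sqrt(169430)/10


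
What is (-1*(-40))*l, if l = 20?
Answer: 800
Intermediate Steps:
(-1*(-40))*l = -1*(-40)*20 = 40*20 = 800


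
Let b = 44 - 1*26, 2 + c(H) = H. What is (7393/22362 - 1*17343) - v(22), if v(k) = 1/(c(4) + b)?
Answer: -3878178911/223620 ≈ -17343.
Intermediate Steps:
c(H) = -2 + H
b = 18 (b = 44 - 26 = 18)
v(k) = 1/20 (v(k) = 1/((-2 + 4) + 18) = 1/(2 + 18) = 1/20)
(7393/22362 - 1*17343) - v(22) = (7393/22362 - 1*17343) - 1*1/20 = (7393*(1/22362) - 17343) - 1/20 = (7393/22362 - 17343) - 1/20 = -387816773/22362 - 1/20 = -3878178911/223620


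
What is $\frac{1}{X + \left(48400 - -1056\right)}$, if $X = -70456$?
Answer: $- \frac{1}{21000} \approx -4.7619 \cdot 10^{-5}$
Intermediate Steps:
$\frac{1}{X + \left(48400 - -1056\right)} = \frac{1}{-70456 + \left(48400 - -1056\right)} = \frac{1}{-70456 + \left(48400 + 1056\right)} = \frac{1}{-70456 + 49456} = \frac{1}{-21000} = - \frac{1}{21000}$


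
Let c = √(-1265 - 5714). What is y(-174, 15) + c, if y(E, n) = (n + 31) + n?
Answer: 61 + I*√6979 ≈ 61.0 + 83.54*I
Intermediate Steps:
y(E, n) = 31 + 2*n (y(E, n) = (31 + n) + n = 31 + 2*n)
c = I*√6979 (c = √(-6979) = I*√6979 ≈ 83.54*I)
y(-174, 15) + c = (31 + 2*15) + I*√6979 = (31 + 30) + I*√6979 = 61 + I*√6979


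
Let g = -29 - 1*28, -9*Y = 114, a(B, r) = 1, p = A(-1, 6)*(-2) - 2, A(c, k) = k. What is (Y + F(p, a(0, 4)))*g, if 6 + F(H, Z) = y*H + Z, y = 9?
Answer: 8189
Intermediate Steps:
p = -14 (p = 6*(-2) - 2 = -12 - 2 = -14)
F(H, Z) = -6 + Z + 9*H (F(H, Z) = -6 + (9*H + Z) = -6 + (Z + 9*H) = -6 + Z + 9*H)
Y = -38/3 (Y = -⅑*114 = -38/3 ≈ -12.667)
g = -57 (g = -29 - 28 = -57)
(Y + F(p, a(0, 4)))*g = (-38/3 + (-6 + 1 + 9*(-14)))*(-57) = (-38/3 + (-6 + 1 - 126))*(-57) = (-38/3 - 131)*(-57) = -431/3*(-57) = 8189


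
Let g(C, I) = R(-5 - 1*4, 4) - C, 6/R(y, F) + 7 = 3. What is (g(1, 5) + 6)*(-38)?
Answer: -133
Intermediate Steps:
R(y, F) = -3/2 (R(y, F) = 6/(-7 + 3) = 6/(-4) = 6*(-1/4) = -3/2)
g(C, I) = -3/2 - C
(g(1, 5) + 6)*(-38) = ((-3/2 - 1*1) + 6)*(-38) = ((-3/2 - 1) + 6)*(-38) = (-5/2 + 6)*(-38) = (7/2)*(-38) = -133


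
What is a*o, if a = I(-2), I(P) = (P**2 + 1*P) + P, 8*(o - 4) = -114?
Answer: 0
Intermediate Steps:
o = -41/4 (o = 4 + (1/8)*(-114) = 4 - 57/4 = -41/4 ≈ -10.250)
I(P) = P**2 + 2*P (I(P) = (P**2 + P) + P = (P + P**2) + P = P**2 + 2*P)
a = 0 (a = -2*(2 - 2) = -2*0 = 0)
a*o = 0*(-41/4) = 0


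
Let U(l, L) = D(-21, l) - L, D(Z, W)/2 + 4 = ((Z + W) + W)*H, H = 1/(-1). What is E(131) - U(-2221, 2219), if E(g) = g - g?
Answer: -6699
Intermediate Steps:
H = -1
D(Z, W) = -8 - 4*W - 2*Z (D(Z, W) = -8 + 2*(((Z + W) + W)*(-1)) = -8 + 2*(((W + Z) + W)*(-1)) = -8 + 2*((Z + 2*W)*(-1)) = -8 + 2*(-Z - 2*W) = -8 + (-4*W - 2*Z) = -8 - 4*W - 2*Z)
E(g) = 0
U(l, L) = 34 - L - 4*l (U(l, L) = (-8 - 4*l - 2*(-21)) - L = (-8 - 4*l + 42) - L = (34 - 4*l) - L = 34 - L - 4*l)
E(131) - U(-2221, 2219) = 0 - (34 - 1*2219 - 4*(-2221)) = 0 - (34 - 2219 + 8884) = 0 - 1*6699 = 0 - 6699 = -6699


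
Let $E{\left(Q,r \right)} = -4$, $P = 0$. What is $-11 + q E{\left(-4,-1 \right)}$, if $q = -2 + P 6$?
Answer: $-3$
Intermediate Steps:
$q = -2$ ($q = -2 + 0 \cdot 6 = -2 + 0 = -2$)
$-11 + q E{\left(-4,-1 \right)} = -11 - -8 = -11 + 8 = -3$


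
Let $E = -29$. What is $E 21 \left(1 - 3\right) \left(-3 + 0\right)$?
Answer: $-3654$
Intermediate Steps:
$E 21 \left(1 - 3\right) \left(-3 + 0\right) = \left(-29\right) 21 \left(1 - 3\right) \left(-3 + 0\right) = - 609 \left(\left(-2\right) \left(-3\right)\right) = \left(-609\right) 6 = -3654$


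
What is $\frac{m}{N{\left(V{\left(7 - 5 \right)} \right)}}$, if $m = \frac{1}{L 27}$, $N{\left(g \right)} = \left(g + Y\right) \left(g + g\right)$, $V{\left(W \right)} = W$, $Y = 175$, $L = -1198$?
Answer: $- \frac{1}{22900968} \approx -4.3666 \cdot 10^{-8}$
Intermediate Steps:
$N{\left(g \right)} = 2 g \left(175 + g\right)$ ($N{\left(g \right)} = \left(g + 175\right) \left(g + g\right) = \left(175 + g\right) 2 g = 2 g \left(175 + g\right)$)
$m = - \frac{1}{32346}$ ($m = \frac{1}{\left(-1198\right) 27} = \frac{1}{-32346} = - \frac{1}{32346} \approx -3.0916 \cdot 10^{-5}$)
$\frac{m}{N{\left(V{\left(7 - 5 \right)} \right)}} = - \frac{1}{32346 \cdot 2 \left(7 - 5\right) \left(175 + \left(7 - 5\right)\right)} = - \frac{1}{32346 \cdot 2 \cdot 2 \left(175 + 2\right)} = - \frac{1}{32346 \cdot 2 \cdot 2 \cdot 177} = - \frac{1}{32346 \cdot 708} = \left(- \frac{1}{32346}\right) \frac{1}{708} = - \frac{1}{22900968}$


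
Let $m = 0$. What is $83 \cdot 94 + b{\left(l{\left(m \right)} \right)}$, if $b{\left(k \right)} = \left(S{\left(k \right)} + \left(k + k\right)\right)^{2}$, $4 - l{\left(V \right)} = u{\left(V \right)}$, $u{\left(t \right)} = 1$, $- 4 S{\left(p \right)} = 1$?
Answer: $\frac{125361}{16} \approx 7835.1$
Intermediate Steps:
$S{\left(p \right)} = - \frac{1}{4}$ ($S{\left(p \right)} = \left(- \frac{1}{4}\right) 1 = - \frac{1}{4}$)
$l{\left(V \right)} = 3$ ($l{\left(V \right)} = 4 - 1 = 3$)
$b{\left(k \right)} = \left(- \frac{1}{4} + 2 k\right)^{2}$ ($b{\left(k \right)} = \left(- \frac{1}{4} + \left(k + k\right)\right)^{2} = \left(- \frac{1}{4} + 2 k\right)^{2}$)
$83 \cdot 94 + b{\left(l{\left(m \right)} \right)} = 83 \cdot 94 + \frac{\left(-1 + 8 \cdot 3\right)^{2}}{16} = 7802 + \frac{\left(-1 + 24\right)^{2}}{16} = 7802 + \frac{23^{2}}{16} = 7802 + \frac{1}{16} \cdot 529 = 7802 + \frac{529}{16} = \frac{125361}{16}$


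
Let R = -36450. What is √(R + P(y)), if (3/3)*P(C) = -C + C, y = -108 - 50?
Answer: 135*I*√2 ≈ 190.92*I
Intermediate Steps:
y = -158
P(C) = 0 (P(C) = -C + C = 0)
√(R + P(y)) = √(-36450 + 0) = √(-36450) = 135*I*√2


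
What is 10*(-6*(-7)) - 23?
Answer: 397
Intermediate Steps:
10*(-6*(-7)) - 23 = 10*42 - 23 = 420 - 23 = 397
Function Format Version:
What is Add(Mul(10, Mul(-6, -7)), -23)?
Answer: 397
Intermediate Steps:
Add(Mul(10, Mul(-6, -7)), -23) = Add(Mul(10, 42), -23) = Add(420, -23) = 397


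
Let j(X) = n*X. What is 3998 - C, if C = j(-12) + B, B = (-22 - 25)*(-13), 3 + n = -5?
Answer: 3291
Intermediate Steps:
n = -8 (n = -3 - 5 = -8)
B = 611 (B = -47*(-13) = 611)
j(X) = -8*X
C = 707 (C = -8*(-12) + 611 = 96 + 611 = 707)
3998 - C = 3998 - 1*707 = 3998 - 707 = 3291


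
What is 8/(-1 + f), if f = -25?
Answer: -4/13 ≈ -0.30769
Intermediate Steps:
8/(-1 + f) = 8/(-1 - 25) = 8/(-26) = -1/26*8 = -4/13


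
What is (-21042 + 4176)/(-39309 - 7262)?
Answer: 16866/46571 ≈ 0.36216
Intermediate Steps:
(-21042 + 4176)/(-39309 - 7262) = -16866/(-46571) = -16866*(-1/46571) = 16866/46571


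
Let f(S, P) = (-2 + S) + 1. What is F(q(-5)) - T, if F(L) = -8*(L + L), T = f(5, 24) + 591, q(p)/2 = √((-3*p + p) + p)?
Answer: -595 - 32*√5 ≈ -666.55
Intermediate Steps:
f(S, P) = -1 + S
q(p) = 2*√(-p) (q(p) = 2*√((-3*p + p) + p) = 2*√(-2*p + p) = 2*√(-p))
T = 595 (T = (-1 + 5) + 591 = 4 + 591 = 595)
F(L) = -16*L
F(q(-5)) - T = -32*√(-1*(-5)) - 1*595 = -32*√5 - 595 = -595 - 32*√5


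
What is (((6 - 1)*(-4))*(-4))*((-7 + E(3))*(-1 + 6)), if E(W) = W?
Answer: -1600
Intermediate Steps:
(((6 - 1)*(-4))*(-4))*((-7 + E(3))*(-1 + 6)) = (((6 - 1)*(-4))*(-4))*((-7 + 3)*(-1 + 6)) = ((5*(-4))*(-4))*(-4*5) = -20*(-4)*(-20) = 80*(-20) = -1600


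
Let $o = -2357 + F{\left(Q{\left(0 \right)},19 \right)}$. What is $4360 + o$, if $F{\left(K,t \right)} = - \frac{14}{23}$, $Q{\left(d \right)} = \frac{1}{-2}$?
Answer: $\frac{46055}{23} \approx 2002.4$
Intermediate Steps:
$Q{\left(d \right)} = - \frac{1}{2}$
$F{\left(K,t \right)} = - \frac{14}{23}$ ($F{\left(K,t \right)} = \left(-14\right) \frac{1}{23} = - \frac{14}{23}$)
$o = - \frac{54225}{23}$ ($o = -2357 - \frac{14}{23} = - \frac{54225}{23} \approx -2357.6$)
$4360 + o = 4360 - \frac{54225}{23} = \frac{46055}{23}$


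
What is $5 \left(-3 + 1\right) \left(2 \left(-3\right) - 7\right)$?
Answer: $130$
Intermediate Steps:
$5 \left(-3 + 1\right) \left(2 \left(-3\right) - 7\right) = 5 \left(-2\right) \left(-6 - 7\right) = \left(-10\right) \left(-13\right) = 130$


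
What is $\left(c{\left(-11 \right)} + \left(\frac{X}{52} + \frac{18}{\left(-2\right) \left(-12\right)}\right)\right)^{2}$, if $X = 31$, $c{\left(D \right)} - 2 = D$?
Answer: $\frac{39601}{676} \approx 58.581$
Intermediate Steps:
$c{\left(D \right)} = 2 + D$
$\left(c{\left(-11 \right)} + \left(\frac{X}{52} + \frac{18}{\left(-2\right) \left(-12\right)}\right)\right)^{2} = \left(\left(2 - 11\right) + \left(\frac{31}{52} + \frac{18}{\left(-2\right) \left(-12\right)}\right)\right)^{2} = \left(-9 + \left(31 \cdot \frac{1}{52} + \frac{18}{24}\right)\right)^{2} = \left(-9 + \left(\frac{31}{52} + 18 \cdot \frac{1}{24}\right)\right)^{2} = \left(-9 + \left(\frac{31}{52} + \frac{3}{4}\right)\right)^{2} = \left(-9 + \frac{35}{26}\right)^{2} = \left(- \frac{199}{26}\right)^{2} = \frac{39601}{676}$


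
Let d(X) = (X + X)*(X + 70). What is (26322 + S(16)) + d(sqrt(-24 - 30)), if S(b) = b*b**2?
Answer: 30310 + 420*I*sqrt(6) ≈ 30310.0 + 1028.8*I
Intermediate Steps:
S(b) = b**3
d(X) = 2*X*(70 + X) (d(X) = (2*X)*(70 + X) = 2*X*(70 + X))
(26322 + S(16)) + d(sqrt(-24 - 30)) = (26322 + 16**3) + 2*sqrt(-24 - 30)*(70 + sqrt(-24 - 30)) = (26322 + 4096) + 2*sqrt(-54)*(70 + sqrt(-54)) = 30418 + 2*(3*I*sqrt(6))*(70 + 3*I*sqrt(6)) = 30418 + 6*I*sqrt(6)*(70 + 3*I*sqrt(6))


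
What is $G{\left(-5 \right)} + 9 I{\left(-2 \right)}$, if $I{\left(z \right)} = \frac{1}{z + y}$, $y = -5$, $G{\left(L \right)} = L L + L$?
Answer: $\frac{131}{7} \approx 18.714$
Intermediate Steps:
$G{\left(L \right)} = L + L^{2}$ ($G{\left(L \right)} = L^{2} + L = L + L^{2}$)
$I{\left(z \right)} = \frac{1}{-5 + z}$ ($I{\left(z \right)} = \frac{1}{z - 5} = \frac{1}{-5 + z}$)
$G{\left(-5 \right)} + 9 I{\left(-2 \right)} = - 5 \left(1 - 5\right) + \frac{9}{-5 - 2} = \left(-5\right) \left(-4\right) + \frac{9}{-7} = 20 + 9 \left(- \frac{1}{7}\right) = 20 - \frac{9}{7} = \frac{131}{7}$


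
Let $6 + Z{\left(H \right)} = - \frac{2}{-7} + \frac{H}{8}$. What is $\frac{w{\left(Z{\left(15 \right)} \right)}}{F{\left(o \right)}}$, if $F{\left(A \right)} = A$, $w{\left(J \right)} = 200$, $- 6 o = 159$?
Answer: $- \frac{400}{53} \approx -7.5472$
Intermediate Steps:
$Z{\left(H \right)} = - \frac{40}{7} + \frac{H}{8}$ ($Z{\left(H \right)} = -6 + \left(- \frac{2}{-7} + \frac{H}{8}\right) = -6 + \left(\left(-2\right) \left(- \frac{1}{7}\right) + H \frac{1}{8}\right) = -6 + \left(\frac{2}{7} + \frac{H}{8}\right) = - \frac{40}{7} + \frac{H}{8}$)
$o = - \frac{53}{2}$ ($o = \left(- \frac{1}{6}\right) 159 = - \frac{53}{2} \approx -26.5$)
$\frac{w{\left(Z{\left(15 \right)} \right)}}{F{\left(o \right)}} = \frac{200}{- \frac{53}{2}} = 200 \left(- \frac{2}{53}\right) = - \frac{400}{53}$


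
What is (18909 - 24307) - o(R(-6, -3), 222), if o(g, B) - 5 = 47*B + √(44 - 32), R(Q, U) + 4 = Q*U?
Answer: -15837 - 2*√3 ≈ -15840.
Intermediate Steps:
R(Q, U) = -4 + Q*U
o(g, B) = 5 + 2*√3 + 47*B (o(g, B) = 5 + (47*B + √(44 - 32)) = 5 + (47*B + √12) = 5 + (47*B + 2*√3) = 5 + (2*√3 + 47*B) = 5 + 2*√3 + 47*B)
(18909 - 24307) - o(R(-6, -3), 222) = (18909 - 24307) - (5 + 2*√3 + 47*222) = -5398 - (5 + 2*√3 + 10434) = -5398 - (10439 + 2*√3) = -5398 + (-10439 - 2*√3) = -15837 - 2*√3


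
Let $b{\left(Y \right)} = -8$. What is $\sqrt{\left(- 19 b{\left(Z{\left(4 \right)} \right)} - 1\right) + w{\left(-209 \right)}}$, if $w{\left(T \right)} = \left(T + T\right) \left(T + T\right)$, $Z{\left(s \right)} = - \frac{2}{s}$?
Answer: $5 \sqrt{6995} \approx 418.18$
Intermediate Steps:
$w{\left(T \right)} = 4 T^{2}$ ($w{\left(T \right)} = 2 T 2 T = 4 T^{2}$)
$\sqrt{\left(- 19 b{\left(Z{\left(4 \right)} \right)} - 1\right) + w{\left(-209 \right)}} = \sqrt{\left(\left(-19\right) \left(-8\right) - 1\right) + 4 \left(-209\right)^{2}} = \sqrt{\left(152 - 1\right) + 4 \cdot 43681} = \sqrt{151 + 174724} = \sqrt{174875} = 5 \sqrt{6995}$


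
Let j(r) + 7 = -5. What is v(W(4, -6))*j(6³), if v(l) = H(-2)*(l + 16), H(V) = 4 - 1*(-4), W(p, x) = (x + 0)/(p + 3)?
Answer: -10176/7 ≈ -1453.7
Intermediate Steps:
W(p, x) = x/(3 + p)
H(V) = 8 (H(V) = 4 + 4 = 8)
j(r) = -12 (j(r) = -7 - 5 = -12)
v(l) = 128 + 8*l (v(l) = 8*(l + 16) = 8*(16 + l) = 128 + 8*l)
v(W(4, -6))*j(6³) = (128 + 8*(-6/(3 + 4)))*(-12) = (128 + 8*(-6/7))*(-12) = (128 - 48/7)*(-12) = (848/7)*(-12) = -10176/7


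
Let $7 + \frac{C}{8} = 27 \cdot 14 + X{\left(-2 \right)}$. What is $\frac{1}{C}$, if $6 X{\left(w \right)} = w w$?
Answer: $\frac{3}{8920} \approx 0.00033632$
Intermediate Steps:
$X{\left(w \right)} = \frac{w^{2}}{6}$ ($X{\left(w \right)} = \frac{w w}{6} = \frac{w^{2}}{6}$)
$C = \frac{8920}{3}$ ($C = -56 + 8 \left(27 \cdot 14 + \frac{\left(-2\right)^{2}}{6}\right) = -56 + 8 \left(378 + \frac{1}{6} \cdot 4\right) = -56 + 8 \left(378 + \frac{2}{3}\right) = -56 + 8 \cdot \frac{1136}{3} = -56 + \frac{9088}{3} = \frac{8920}{3} \approx 2973.3$)
$\frac{1}{C} = \frac{1}{\frac{8920}{3}} = \frac{3}{8920}$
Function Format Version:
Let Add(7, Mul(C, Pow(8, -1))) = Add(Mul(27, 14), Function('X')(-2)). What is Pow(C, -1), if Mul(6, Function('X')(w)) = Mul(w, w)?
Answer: Rational(3, 8920) ≈ 0.00033632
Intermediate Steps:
Function('X')(w) = Mul(Rational(1, 6), Pow(w, 2)) (Function('X')(w) = Mul(Rational(1, 6), Mul(w, w)) = Mul(Rational(1, 6), Pow(w, 2)))
C = Rational(8920, 3) (C = Add(-56, Mul(8, Add(Mul(27, 14), Mul(Rational(1, 6), Pow(-2, 2))))) = Add(-56, Mul(8, Add(378, Mul(Rational(1, 6), 4)))) = Add(-56, Mul(8, Add(378, Rational(2, 3)))) = Add(-56, Mul(8, Rational(1136, 3))) = Add(-56, Rational(9088, 3)) = Rational(8920, 3) ≈ 2973.3)
Pow(C, -1) = Pow(Rational(8920, 3), -1) = Rational(3, 8920)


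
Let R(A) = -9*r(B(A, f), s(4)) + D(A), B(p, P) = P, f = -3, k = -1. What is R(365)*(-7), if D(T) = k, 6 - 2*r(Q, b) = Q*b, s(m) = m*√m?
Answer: 952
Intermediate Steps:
s(m) = m^(3/2)
r(Q, b) = 3 - Q*b/2
D(T) = -1
R(A) = -136 (R(A) = -9*(3 - ½*(-3)*4^(3/2)) - 1 = -9*(3 - ½*(-3)*8) - 1 = -9*(3 + 12) - 1 = -9*15 - 1 = -135 - 1 = -136)
R(365)*(-7) = -136*(-7) = 952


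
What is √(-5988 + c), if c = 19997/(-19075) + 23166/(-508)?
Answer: I*√5666418605918126/969010 ≈ 77.683*I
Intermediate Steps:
c = -226024963/4845050 (c = 19997*(-1/19075) + 23166*(-1/508) = -19997/19075 - 11583/254 = -226024963/4845050 ≈ -46.651)
√(-5988 + c) = √(-5988 - 226024963/4845050) = √(-29238184363/4845050) = I*√5666418605918126/969010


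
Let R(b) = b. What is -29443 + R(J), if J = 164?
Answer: -29279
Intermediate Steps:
-29443 + R(J) = -29443 + 164 = -29279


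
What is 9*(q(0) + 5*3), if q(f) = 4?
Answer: 171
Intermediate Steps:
9*(q(0) + 5*3) = 9*(4 + 5*3) = 9*(4 + 15) = 9*19 = 171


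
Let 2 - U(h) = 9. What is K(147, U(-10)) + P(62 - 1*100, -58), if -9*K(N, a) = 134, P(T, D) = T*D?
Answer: 19702/9 ≈ 2189.1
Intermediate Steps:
U(h) = -7 (U(h) = 2 - 1*9 = 2 - 9 = -7)
P(T, D) = D*T
K(N, a) = -134/9 (K(N, a) = -⅑*134 = -134/9)
K(147, U(-10)) + P(62 - 1*100, -58) = -134/9 - 58*(62 - 1*100) = -134/9 - 58*(62 - 100) = -134/9 - 58*(-38) = -134/9 + 2204 = 19702/9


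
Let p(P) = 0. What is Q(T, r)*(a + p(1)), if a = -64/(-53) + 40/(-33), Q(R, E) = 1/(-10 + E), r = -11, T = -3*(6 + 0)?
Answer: 8/36729 ≈ 0.00021781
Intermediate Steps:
T = -18 (T = -3*6 = -18)
a = -8/1749 (a = -64*(-1/53) + 40*(-1/33) = 64/53 - 40/33 = -8/1749 ≈ -0.0045740)
Q(T, r)*(a + p(1)) = (-8/1749 + 0)/(-10 - 11) = -8/1749/(-21) = -1/21*(-8/1749) = 8/36729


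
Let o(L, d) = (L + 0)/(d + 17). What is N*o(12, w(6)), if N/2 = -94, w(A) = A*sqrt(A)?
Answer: -38352/73 + 13536*sqrt(6)/73 ≈ -71.174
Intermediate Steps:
w(A) = A**(3/2)
o(L, d) = L/(17 + d)
N = -188 (N = 2*(-94) = -188)
N*o(12, w(6)) = -2256/(17 + 6**(3/2)) = -2256/(17 + 6*sqrt(6))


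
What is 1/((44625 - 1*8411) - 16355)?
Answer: 1/19859 ≈ 5.0355e-5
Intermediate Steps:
1/((44625 - 1*8411) - 16355) = 1/((44625 - 8411) - 16355) = 1/(36214 - 16355) = 1/19859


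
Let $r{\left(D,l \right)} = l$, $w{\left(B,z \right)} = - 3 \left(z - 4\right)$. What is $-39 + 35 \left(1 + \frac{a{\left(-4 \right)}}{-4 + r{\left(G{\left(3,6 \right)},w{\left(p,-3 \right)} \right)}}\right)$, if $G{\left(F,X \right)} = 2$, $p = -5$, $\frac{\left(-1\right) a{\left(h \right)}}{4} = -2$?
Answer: $\frac{212}{17} \approx 12.471$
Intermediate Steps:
$a{\left(h \right)} = 8$ ($a{\left(h \right)} = \left(-4\right) \left(-2\right) = 8$)
$w{\left(B,z \right)} = 12 - 3 z$ ($w{\left(B,z \right)} = - 3 \left(-4 + z\right) = 12 - 3 z$)
$-39 + 35 \left(1 + \frac{a{\left(-4 \right)}}{-4 + r{\left(G{\left(3,6 \right)},w{\left(p,-3 \right)} \right)}}\right) = -39 + 35 \left(1 + \frac{1}{-4 + \left(12 - -9\right)} 8\right) = -39 + 35 \left(1 + \frac{1}{-4 + \left(12 + 9\right)} 8\right) = -39 + 35 \left(1 + \frac{1}{-4 + 21} \cdot 8\right) = -39 + 35 \left(1 + \frac{1}{17} \cdot 8\right) = -39 + 35 \left(1 + \frac{8}{17}\right) = -39 + 35 \cdot \frac{25}{17} = -39 + \frac{875}{17} = \frac{212}{17}$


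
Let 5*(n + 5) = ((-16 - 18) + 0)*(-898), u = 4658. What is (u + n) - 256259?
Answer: -1227498/5 ≈ -2.4550e+5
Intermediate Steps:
n = 30507/5 (n = -5 + (((-16 - 18) + 0)*(-898))/5 = -5 + ((-34 + 0)*(-898))/5 = -5 + (-34*(-898))/5 = -5 + (⅕)*30532 = -5 + 30532/5 = 30507/5 ≈ 6101.4)
(u + n) - 256259 = (4658 + 30507/5) - 256259 = 53797/5 - 256259 = -1227498/5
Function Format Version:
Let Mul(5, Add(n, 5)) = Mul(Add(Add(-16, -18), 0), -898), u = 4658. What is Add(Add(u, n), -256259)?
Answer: Rational(-1227498, 5) ≈ -2.4550e+5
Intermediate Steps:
n = Rational(30507, 5) (n = Add(-5, Mul(Rational(1, 5), Mul(Add(Add(-16, -18), 0), -898))) = Add(-5, Mul(Rational(1, 5), Mul(Add(-34, 0), -898))) = Add(-5, Mul(Rational(1, 5), Mul(-34, -898))) = Add(-5, Mul(Rational(1, 5), 30532)) = Add(-5, Rational(30532, 5)) = Rational(30507, 5) ≈ 6101.4)
Add(Add(u, n), -256259) = Add(Add(4658, Rational(30507, 5)), -256259) = Add(Rational(53797, 5), -256259) = Rational(-1227498, 5)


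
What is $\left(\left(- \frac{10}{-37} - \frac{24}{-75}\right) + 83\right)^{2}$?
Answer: $\frac{5978537041}{855625} \approx 6987.3$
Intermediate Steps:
$\left(\left(- \frac{10}{-37} - \frac{24}{-75}\right) + 83\right)^{2} = \left(\left(\left(-10\right) \left(- \frac{1}{37}\right) - - \frac{8}{25}\right) + 83\right)^{2} = \left(\left(\frac{10}{37} + \frac{8}{25}\right) + 83\right)^{2} = \left(\frac{546}{925} + 83\right)^{2} = \left(\frac{77321}{925}\right)^{2} = \frac{5978537041}{855625}$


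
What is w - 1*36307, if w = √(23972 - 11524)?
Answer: -36307 + 4*√778 ≈ -36195.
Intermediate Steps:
w = 4*√778 (w = √12448 = 4*√778 ≈ 111.57)
w - 1*36307 = 4*√778 - 1*36307 = 4*√778 - 36307 = -36307 + 4*√778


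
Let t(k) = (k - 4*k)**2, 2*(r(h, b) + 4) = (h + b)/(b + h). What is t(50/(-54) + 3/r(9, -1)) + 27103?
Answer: 107685376/3969 ≈ 27132.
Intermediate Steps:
r(h, b) = -7/2 (r(h, b) = -4 + ((h + b)/(b + h))/2 = -4 + ((b + h)/(b + h))/2 = -4 + (1/2)*1 = -4 + 1/2 = -7/2)
t(k) = 9*k**2 (t(k) = (-3*k)**2 = 9*k**2)
t(50/(-54) + 3/r(9, -1)) + 27103 = 9*(50/(-54) + 3/(-7/2))**2 + 27103 = 9*(50*(-1/54) + 3*(-2/7))**2 + 27103 = 9*(-25/27 - 6/7)**2 + 27103 = 9*(-337/189)**2 + 27103 = 9*(113569/35721) + 27103 = 113569/3969 + 27103 = 107685376/3969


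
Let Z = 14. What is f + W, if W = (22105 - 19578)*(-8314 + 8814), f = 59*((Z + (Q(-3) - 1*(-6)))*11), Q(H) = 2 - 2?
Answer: 1276480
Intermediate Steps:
Q(H) = 0
f = 12980 (f = 59*((14 + (0 - 1*(-6)))*11) = 59*((14 + (0 + 6))*11) = 59*((14 + 6)*11) = 59*(20*11) = 59*220 = 12980)
W = 1263500 (W = 2527*500 = 1263500)
f + W = 12980 + 1263500 = 1276480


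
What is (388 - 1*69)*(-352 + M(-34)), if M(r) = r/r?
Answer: -111969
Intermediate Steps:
M(r) = 1
(388 - 1*69)*(-352 + M(-34)) = (388 - 1*69)*(-352 + 1) = (388 - 69)*(-351) = 319*(-351) = -111969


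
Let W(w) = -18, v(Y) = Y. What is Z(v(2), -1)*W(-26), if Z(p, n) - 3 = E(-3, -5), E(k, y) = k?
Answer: 0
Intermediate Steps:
Z(p, n) = 0 (Z(p, n) = 3 - 3 = 0)
Z(v(2), -1)*W(-26) = 0*(-18) = 0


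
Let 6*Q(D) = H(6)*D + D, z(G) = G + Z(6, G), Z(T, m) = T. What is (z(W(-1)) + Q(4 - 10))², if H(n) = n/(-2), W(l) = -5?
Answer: 9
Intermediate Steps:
H(n) = -n/2 (H(n) = n*(-½) = -n/2)
z(G) = 6 + G (z(G) = G + 6 = 6 + G)
Q(D) = -D/3 (Q(D) = ((-½*6)*D + D)/6 = (-3*D + D)/6 = (-2*D)/6 = -D/3)
(z(W(-1)) + Q(4 - 10))² = ((6 - 5) - (4 - 10)/3)² = (1 - ⅓*(-6))² = (1 + 2)² = 3² = 9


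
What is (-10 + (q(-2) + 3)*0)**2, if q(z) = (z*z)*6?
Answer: 100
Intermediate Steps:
q(z) = 6*z**2 (q(z) = z**2*6 = 6*z**2)
(-10 + (q(-2) + 3)*0)**2 = (-10 + (6*(-2)**2 + 3)*0)**2 = (-10 + (6*4 + 3)*0)**2 = (-10 + (24 + 3)*0)**2 = (-10 + 27*0)**2 = (-10 + 0)**2 = (-10)**2 = 100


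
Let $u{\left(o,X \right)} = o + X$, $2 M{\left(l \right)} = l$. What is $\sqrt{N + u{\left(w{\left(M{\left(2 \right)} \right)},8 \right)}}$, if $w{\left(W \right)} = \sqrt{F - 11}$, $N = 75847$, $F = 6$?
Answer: $\sqrt{75855 + i \sqrt{5}} \approx 275.42 + 0.004 i$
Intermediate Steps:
$M{\left(l \right)} = \frac{l}{2}$
$w{\left(W \right)} = i \sqrt{5}$ ($w{\left(W \right)} = \sqrt{6 - 11} = \sqrt{-5} = i \sqrt{5}$)
$u{\left(o,X \right)} = X + o$
$\sqrt{N + u{\left(w{\left(M{\left(2 \right)} \right)},8 \right)}} = \sqrt{75847 + \left(8 + i \sqrt{5}\right)} = \sqrt{75855 + i \sqrt{5}}$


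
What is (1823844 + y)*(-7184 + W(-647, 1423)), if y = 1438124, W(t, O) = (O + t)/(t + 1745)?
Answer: -12863988339904/549 ≈ -2.3432e+10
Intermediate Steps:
W(t, O) = (O + t)/(1745 + t)
(1823844 + y)*(-7184 + W(-647, 1423)) = (1823844 + 1438124)*(-7184 + (1423 - 647)/(1745 - 647)) = 3261968*(-7184 + 776/1098) = 3261968*(-7184 + (1/1098)*776) = 3261968*(-7184 + 388/549) = 3261968*(-3943628/549) = -12863988339904/549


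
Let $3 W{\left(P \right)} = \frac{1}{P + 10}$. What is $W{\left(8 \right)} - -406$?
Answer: $\frac{21925}{54} \approx 406.02$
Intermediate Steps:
$W{\left(P \right)} = \frac{1}{3 \left(10 + P\right)}$ ($W{\left(P \right)} = \frac{1}{3 \left(P + 10\right)} = \frac{1}{3 \left(10 + P\right)}$)
$W{\left(8 \right)} - -406 = \frac{1}{3 \left(10 + 8\right)} - -406 = \frac{1}{3 \cdot 18} + 406 = \frac{1}{3} \cdot \frac{1}{18} + 406 = \frac{1}{54} + 406 = \frac{21925}{54}$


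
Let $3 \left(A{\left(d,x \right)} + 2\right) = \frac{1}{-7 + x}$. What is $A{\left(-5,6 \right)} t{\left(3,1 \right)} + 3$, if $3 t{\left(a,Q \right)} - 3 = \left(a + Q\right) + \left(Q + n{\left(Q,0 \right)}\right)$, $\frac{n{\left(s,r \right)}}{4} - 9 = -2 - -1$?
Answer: $- \frac{253}{9} \approx -28.111$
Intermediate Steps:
$n{\left(s,r \right)} = 32$ ($n{\left(s,r \right)} = 36 + 4 \left(-2 - -1\right) = 36 + 4 \left(-2 + 1\right) = 36 + 4 \left(-1\right) = 36 - 4 = 32$)
$A{\left(d,x \right)} = -2 + \frac{1}{3 \left(-7 + x\right)}$
$t{\left(a,Q \right)} = \frac{35}{3} + \frac{a}{3} + \frac{2 Q}{3}$ ($t{\left(a,Q \right)} = 1 + \frac{\left(a + Q\right) + \left(Q + 32\right)}{3} = 1 + \frac{\left(Q + a\right) + \left(32 + Q\right)}{3} = 1 + \frac{32 + a + 2 Q}{3} = 1 + \left(\frac{32}{3} + \frac{a}{3} + \frac{2 Q}{3}\right) = \frac{35}{3} + \frac{a}{3} + \frac{2 Q}{3}$)
$A{\left(-5,6 \right)} t{\left(3,1 \right)} + 3 = \frac{43 - 36}{3 \left(-7 + 6\right)} \left(\frac{35}{3} + \frac{1}{3} \cdot 3 + \frac{2}{3} \cdot 1\right) + 3 = \frac{43 - 36}{3 \left(-1\right)} \left(\frac{35}{3} + 1 + \frac{2}{3}\right) + 3 = \frac{1}{3} \left(-1\right) 7 \cdot \frac{40}{3} + 3 = \left(- \frac{7}{3}\right) \frac{40}{3} + 3 = - \frac{280}{9} + 3 = - \frac{253}{9}$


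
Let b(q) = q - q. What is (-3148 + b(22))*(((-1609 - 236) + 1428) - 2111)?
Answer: 7958144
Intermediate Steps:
b(q) = 0
(-3148 + b(22))*(((-1609 - 236) + 1428) - 2111) = (-3148 + 0)*(((-1609 - 236) + 1428) - 2111) = -3148*((-1845 + 1428) - 2111) = -3148*(-417 - 2111) = -3148*(-2528) = 7958144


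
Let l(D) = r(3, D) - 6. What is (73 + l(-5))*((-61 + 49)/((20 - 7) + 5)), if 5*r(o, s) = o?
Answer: -676/15 ≈ -45.067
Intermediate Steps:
r(o, s) = o/5
l(D) = -27/5 (l(D) = (⅕)*3 - 6 = ⅗ - 6 = -27/5)
(73 + l(-5))*((-61 + 49)/((20 - 7) + 5)) = (73 - 27/5)*((-61 + 49)/((20 - 7) + 5)) = 338*(-12/(13 + 5))/5 = 338*(-12/18)/5 = 338*(-12*1/18)/5 = (338/5)*(-⅔) = -676/15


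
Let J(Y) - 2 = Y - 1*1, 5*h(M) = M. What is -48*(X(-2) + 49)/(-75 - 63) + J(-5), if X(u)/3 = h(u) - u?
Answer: 1692/115 ≈ 14.713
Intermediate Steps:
h(M) = M/5
J(Y) = 1 + Y (J(Y) = 2 + (Y - 1*1) = 2 + (Y - 1) = 2 + (-1 + Y) = 1 + Y)
X(u) = -12*u/5 (X(u) = 3*(u/5 - u) = 3*(-4*u/5) = -12*u/5)
-48*(X(-2) + 49)/(-75 - 63) + J(-5) = -48*(-12/5*(-2) + 49)/(-75 - 63) + (1 - 5) = -48*(24/5 + 49)/(-138) - 4 = -12912*(-1)/(5*138) - 4 = -48*(-269/690) - 4 = 2152/115 - 4 = 1692/115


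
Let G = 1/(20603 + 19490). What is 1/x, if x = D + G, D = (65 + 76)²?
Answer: 40093/797088934 ≈ 5.0299e-5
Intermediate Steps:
G = 1/40093 ≈ 2.4942e-5
D = 19881 (D = 141² = 19881)
x = 797088934/40093 (x = 19881 + 1/40093 = 797088934/40093 ≈ 19881.)
1/x = 1/(797088934/40093) = 40093/797088934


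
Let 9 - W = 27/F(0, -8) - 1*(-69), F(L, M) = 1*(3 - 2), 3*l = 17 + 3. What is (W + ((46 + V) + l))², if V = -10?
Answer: 17689/9 ≈ 1965.4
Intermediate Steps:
l = 20/3 (l = (17 + 3)/3 = (⅓)*20 = 20/3 ≈ 6.6667)
F(L, M) = 1 (F(L, M) = 1*1 = 1)
W = -87 (W = 9 - (27/1 - 1*(-69)) = 9 - (27*1 + 69) = 9 - (27 + 69) = 9 - 1*96 = 9 - 96 = -87)
(W + ((46 + V) + l))² = (-87 + ((46 - 10) + 20/3))² = (-87 + (36 + 20/3))² = (-87 + 128/3)² = (-133/3)² = 17689/9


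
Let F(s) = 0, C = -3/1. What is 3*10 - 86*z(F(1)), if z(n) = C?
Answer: 288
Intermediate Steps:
C = -3 (C = -3*1 = -3)
z(n) = -3
3*10 - 86*z(F(1)) = 3*10 - 86*(-3) = 30 + 258 = 288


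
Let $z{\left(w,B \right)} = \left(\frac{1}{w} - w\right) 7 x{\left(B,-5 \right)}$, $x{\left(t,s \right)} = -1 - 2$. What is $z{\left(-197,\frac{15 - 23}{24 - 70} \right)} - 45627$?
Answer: $- \frac{9803487}{197} \approx -49764.0$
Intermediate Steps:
$x{\left(t,s \right)} = -3$
$z{\left(w,B \right)} = - \frac{21}{w} + 21 w$ ($z{\left(w,B \right)} = \left(\frac{1}{w} - w\right) 7 \left(-3\right) = \left(- 7 w + \frac{7}{w}\right) \left(-3\right) = - \frac{21}{w} + 21 w$)
$z{\left(-197,\frac{15 - 23}{24 - 70} \right)} - 45627 = \left(- \frac{21}{-197} + 21 \left(-197\right)\right) - 45627 = \left(\left(-21\right) \left(- \frac{1}{197}\right) - 4137\right) - 45627 = \left(\frac{21}{197} - 4137\right) - 45627 = - \frac{814968}{197} - 45627 = - \frac{9803487}{197}$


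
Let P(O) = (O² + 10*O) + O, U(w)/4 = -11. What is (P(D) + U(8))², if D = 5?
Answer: 1296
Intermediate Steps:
U(w) = -44 (U(w) = 4*(-11) = -44)
P(O) = O² + 11*O
(P(D) + U(8))² = (5*(11 + 5) - 44)² = (5*16 - 44)² = (80 - 44)² = 36² = 1296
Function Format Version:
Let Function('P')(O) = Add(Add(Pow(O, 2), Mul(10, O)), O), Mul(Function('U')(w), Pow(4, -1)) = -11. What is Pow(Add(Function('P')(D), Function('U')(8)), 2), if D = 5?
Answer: 1296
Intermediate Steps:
Function('U')(w) = -44 (Function('U')(w) = Mul(4, -11) = -44)
Function('P')(O) = Add(Pow(O, 2), Mul(11, O))
Pow(Add(Function('P')(D), Function('U')(8)), 2) = Pow(Add(Mul(5, Add(11, 5)), -44), 2) = Pow(Add(Mul(5, 16), -44), 2) = Pow(Add(80, -44), 2) = Pow(36, 2) = 1296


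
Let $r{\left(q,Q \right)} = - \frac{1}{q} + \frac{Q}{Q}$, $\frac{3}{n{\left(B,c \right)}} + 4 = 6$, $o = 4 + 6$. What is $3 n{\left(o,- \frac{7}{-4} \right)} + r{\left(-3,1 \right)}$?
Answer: $\frac{35}{6} \approx 5.8333$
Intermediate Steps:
$o = 10$
$n{\left(B,c \right)} = \frac{3}{2}$ ($n{\left(B,c \right)} = \frac{3}{-4 + 6} = \frac{3}{2}$)
$r{\left(q,Q \right)} = 1 - \frac{1}{q}$ ($r{\left(q,Q \right)} = - \frac{1}{q} + 1 = 1 - \frac{1}{q}$)
$3 n{\left(o,- \frac{7}{-4} \right)} + r{\left(-3,1 \right)} = 3 \cdot \frac{3}{2} + \frac{-1 - 3}{-3} = \frac{9}{2} - - \frac{4}{3} = \frac{9}{2} + \frac{4}{3} = \frac{35}{6}$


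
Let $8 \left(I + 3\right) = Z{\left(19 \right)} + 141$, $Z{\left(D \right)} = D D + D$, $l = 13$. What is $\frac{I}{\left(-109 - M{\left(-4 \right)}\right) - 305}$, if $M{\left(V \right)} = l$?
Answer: $- \frac{71}{488} \approx -0.14549$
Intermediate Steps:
$M{\left(V \right)} = 13$
$Z{\left(D \right)} = D + D^{2}$ ($Z{\left(D \right)} = D^{2} + D = D + D^{2}$)
$I = \frac{497}{8}$ ($I = -3 + \frac{19 \left(1 + 19\right) + 141}{8} = -3 + \frac{19 \cdot 20 + 141}{8} = -3 + \frac{380 + 141}{8} = -3 + \frac{1}{8} \cdot 521 = -3 + \frac{521}{8} = \frac{497}{8} \approx 62.125$)
$\frac{I}{\left(-109 - M{\left(-4 \right)}\right) - 305} = \frac{497}{8 \left(\left(-109 - 13\right) - 305\right)} = \frac{497}{8 \left(-122 - 305\right)} = \frac{497}{8 \left(-427\right)} = \frac{497}{8} \left(- \frac{1}{427}\right) = - \frac{71}{488}$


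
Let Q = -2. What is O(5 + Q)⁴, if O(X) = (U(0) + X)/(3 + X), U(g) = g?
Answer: 1/16 ≈ 0.062500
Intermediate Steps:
O(X) = X/(3 + X) (O(X) = (0 + X)/(3 + X) = X/(3 + X))
O(5 + Q)⁴ = ((5 - 2)/(3 + (5 - 2)))⁴ = (3/(3 + 3))⁴ = (3/6)⁴ = (3*(⅙))⁴ = (½)⁴ = 1/16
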